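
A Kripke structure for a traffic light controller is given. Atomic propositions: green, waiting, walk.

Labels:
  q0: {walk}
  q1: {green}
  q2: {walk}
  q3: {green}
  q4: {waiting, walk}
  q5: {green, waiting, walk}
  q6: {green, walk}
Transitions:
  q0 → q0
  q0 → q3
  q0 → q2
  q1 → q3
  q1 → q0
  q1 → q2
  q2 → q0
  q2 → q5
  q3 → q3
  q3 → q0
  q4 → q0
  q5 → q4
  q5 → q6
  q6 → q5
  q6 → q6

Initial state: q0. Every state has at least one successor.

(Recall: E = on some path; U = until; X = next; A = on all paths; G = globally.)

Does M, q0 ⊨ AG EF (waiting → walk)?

Yes

States satisfying EF (waiting → walk): {q0, q1, q2, q3, q4, q5, q6}.
States satisfying AG EF (waiting → walk): {q0, q1, q2, q3, q4, q5, q6}.
Every state reachable from q0 satisfies EF (waiting → walk).
q0 ∈ Sat(AG EF (waiting → walk)).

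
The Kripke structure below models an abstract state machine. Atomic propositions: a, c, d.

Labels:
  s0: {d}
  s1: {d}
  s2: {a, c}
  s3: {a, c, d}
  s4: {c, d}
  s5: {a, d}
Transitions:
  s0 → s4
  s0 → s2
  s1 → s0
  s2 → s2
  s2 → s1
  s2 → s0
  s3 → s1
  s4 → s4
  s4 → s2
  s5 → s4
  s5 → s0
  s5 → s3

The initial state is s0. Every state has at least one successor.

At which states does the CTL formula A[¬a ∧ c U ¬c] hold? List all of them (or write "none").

States satisfying ¬a ∧ c: {s4}.
States satisfying ¬c: {s0, s1, s5}.
States satisfying A[¬a ∧ c U ¬c]: {s0, s1, s5}.

{s0, s1, s5}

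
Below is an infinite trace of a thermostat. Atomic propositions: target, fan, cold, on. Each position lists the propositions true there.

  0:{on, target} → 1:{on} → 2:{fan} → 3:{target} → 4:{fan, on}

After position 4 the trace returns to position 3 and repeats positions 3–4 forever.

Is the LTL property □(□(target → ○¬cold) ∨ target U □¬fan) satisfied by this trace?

□(target → ○¬cold) ∨ target U □¬fan holds at every position 0..4, and those are all positions ever visited, so □(□(target → ○¬cold) ∨ target U □¬fan) holds.

Yes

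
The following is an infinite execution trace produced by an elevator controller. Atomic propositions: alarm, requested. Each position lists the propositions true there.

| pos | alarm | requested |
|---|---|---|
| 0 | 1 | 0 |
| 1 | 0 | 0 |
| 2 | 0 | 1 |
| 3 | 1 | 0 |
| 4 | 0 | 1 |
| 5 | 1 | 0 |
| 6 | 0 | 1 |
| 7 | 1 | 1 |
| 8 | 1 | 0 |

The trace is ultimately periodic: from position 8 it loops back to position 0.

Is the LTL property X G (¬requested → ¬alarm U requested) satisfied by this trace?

Violated

The position after 0 is 1; G (¬requested → ¬alarm U requested) is false there.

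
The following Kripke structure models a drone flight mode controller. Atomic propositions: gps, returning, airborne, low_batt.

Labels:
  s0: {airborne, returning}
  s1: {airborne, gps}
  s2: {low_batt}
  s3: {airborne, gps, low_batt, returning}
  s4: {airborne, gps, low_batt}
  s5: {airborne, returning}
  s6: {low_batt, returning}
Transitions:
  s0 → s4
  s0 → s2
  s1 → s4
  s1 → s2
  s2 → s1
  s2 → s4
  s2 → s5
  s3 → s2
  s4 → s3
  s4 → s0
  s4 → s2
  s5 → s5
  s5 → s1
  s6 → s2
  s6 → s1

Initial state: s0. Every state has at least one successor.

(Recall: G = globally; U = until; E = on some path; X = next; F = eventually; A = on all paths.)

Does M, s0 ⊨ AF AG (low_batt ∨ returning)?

States satisfying AG (low_batt ∨ returning): ∅.
States satisfying AF AG (low_batt ∨ returning): ∅.
There is a path from s0 along which AG (low_batt ∨ returning) never holds.
s0 ∉ Sat(AF AG (low_batt ∨ returning)).

No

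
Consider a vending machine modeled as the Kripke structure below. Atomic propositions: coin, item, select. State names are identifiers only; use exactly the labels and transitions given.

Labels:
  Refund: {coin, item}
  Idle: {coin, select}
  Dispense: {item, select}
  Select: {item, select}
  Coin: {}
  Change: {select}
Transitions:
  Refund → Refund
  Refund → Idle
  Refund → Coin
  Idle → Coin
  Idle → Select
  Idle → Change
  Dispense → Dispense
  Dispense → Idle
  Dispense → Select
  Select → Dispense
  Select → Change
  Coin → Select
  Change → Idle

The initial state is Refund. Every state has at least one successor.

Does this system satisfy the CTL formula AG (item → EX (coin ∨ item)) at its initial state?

Satisfied

States satisfying item → EX (coin ∨ item): {Refund, Idle, Dispense, Select, Coin, Change}.
States satisfying AG (item → EX (coin ∨ item)): {Refund, Idle, Dispense, Select, Coin, Change}.
Every state reachable from Refund satisfies item → EX (coin ∨ item).
Refund ∈ Sat(AG (item → EX (coin ∨ item))).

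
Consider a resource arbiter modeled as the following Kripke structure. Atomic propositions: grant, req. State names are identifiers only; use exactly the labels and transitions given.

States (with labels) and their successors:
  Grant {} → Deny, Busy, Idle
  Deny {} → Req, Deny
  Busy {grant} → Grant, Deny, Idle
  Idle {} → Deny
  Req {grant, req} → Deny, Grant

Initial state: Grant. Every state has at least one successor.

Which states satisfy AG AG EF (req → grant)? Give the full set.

{Grant, Deny, Busy, Idle, Req}

States satisfying AG EF (req → grant): {Grant, Deny, Busy, Idle, Req}.
States satisfying AG AG EF (req → grant): {Grant, Deny, Busy, Idle, Req}.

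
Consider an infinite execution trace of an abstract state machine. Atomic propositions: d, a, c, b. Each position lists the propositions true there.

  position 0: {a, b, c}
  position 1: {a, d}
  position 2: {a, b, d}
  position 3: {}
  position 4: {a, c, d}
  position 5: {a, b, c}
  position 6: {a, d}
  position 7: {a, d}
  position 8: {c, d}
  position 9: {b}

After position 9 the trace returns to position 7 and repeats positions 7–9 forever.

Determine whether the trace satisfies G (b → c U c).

b → c U c must hold at every position from 0 onward. It fails at position 2, so G (b → c U c) is false.
Positions where b holds: 0, 2, 5, 9.
Check c U c at each: 0→ok, 2→fails, 5→ok, 9→fails.

Does not hold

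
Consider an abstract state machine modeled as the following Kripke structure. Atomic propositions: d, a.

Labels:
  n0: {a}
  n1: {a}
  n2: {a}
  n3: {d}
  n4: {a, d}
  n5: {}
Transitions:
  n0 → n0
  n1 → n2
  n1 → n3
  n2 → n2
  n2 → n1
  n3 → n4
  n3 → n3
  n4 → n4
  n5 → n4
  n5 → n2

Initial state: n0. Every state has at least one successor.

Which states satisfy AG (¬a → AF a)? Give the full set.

{n0, n4}

States satisfying ¬a → AF a: {n0, n1, n2, n4, n5}.
States satisfying AG (¬a → AF a): {n0, n4}.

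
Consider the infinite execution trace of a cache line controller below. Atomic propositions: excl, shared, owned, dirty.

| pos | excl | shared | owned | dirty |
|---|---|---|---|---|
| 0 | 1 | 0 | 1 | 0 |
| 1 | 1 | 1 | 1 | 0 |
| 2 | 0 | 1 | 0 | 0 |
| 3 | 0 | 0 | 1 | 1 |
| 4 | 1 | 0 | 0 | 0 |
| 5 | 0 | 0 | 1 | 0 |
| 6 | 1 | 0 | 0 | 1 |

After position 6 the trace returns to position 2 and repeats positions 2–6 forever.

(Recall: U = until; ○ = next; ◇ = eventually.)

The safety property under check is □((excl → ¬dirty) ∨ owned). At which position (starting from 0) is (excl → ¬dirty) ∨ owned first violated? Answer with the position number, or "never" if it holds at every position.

Check (excl → ¬dirty) ∨ owned at each position in order: 0 ✓, 1 ✓, 2 ✓, 3 ✓, 4 ✓, 5 ✓.
At position 6 the labels are {dirty, excl}, so (excl → ¬dirty) ∨ owned is false there. This is the first violation.

6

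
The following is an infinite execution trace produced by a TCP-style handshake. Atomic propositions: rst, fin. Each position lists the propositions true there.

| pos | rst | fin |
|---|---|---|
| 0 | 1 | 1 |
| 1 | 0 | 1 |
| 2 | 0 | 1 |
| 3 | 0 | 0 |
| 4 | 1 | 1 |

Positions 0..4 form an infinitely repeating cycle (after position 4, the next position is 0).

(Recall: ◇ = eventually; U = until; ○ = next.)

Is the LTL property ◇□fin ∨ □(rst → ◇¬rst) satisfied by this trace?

□fin is false at every position 0..4, so it never becomes true and ◇□fin fails.
rst → ◇¬rst holds at every position 0..4, and those are all positions ever visited, so □(rst → ◇¬rst) holds.
Positions where rst holds: 0, 4.
Check ◇¬rst at each: 0→ok, 4→ok.
At position 0: ◇□fin is false; □(rst → ◇¬rst) is true; so ◇□fin ∨ □(rst → ◇¬rst) is true.

Holds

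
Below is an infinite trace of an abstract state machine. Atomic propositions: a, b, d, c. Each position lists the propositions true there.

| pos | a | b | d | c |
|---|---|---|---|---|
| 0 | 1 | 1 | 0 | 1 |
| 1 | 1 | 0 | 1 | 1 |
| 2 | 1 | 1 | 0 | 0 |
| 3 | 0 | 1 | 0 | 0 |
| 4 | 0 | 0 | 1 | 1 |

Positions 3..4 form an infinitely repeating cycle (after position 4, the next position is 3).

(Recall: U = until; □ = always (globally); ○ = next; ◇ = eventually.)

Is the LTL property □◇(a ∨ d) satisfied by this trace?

◇(a ∨ d) holds at every position 0..4, and those are all positions ever visited, so □◇(a ∨ d) holds.

Yes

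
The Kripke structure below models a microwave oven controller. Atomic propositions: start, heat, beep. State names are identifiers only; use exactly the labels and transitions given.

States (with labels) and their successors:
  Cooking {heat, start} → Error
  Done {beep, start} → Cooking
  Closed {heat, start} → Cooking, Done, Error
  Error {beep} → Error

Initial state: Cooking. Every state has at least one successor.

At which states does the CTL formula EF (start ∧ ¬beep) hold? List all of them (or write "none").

{Cooking, Done, Closed}

States satisfying start ∧ ¬beep: {Cooking, Closed}.
States satisfying EF (start ∧ ¬beep): {Cooking, Done, Closed}.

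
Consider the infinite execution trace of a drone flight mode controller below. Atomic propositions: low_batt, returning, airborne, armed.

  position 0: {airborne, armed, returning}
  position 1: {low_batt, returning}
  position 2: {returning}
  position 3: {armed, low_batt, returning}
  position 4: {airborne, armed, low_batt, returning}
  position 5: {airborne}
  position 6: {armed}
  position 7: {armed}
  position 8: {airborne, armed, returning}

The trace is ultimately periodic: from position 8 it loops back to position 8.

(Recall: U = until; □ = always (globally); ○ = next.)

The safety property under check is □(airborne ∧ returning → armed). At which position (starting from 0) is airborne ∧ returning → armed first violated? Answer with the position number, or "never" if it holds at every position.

airborne ∧ returning → armed holds at every position 0..8, and those are all the positions the trace ever visits, so the invariant □(airborne ∧ returning → armed) is never violated.

never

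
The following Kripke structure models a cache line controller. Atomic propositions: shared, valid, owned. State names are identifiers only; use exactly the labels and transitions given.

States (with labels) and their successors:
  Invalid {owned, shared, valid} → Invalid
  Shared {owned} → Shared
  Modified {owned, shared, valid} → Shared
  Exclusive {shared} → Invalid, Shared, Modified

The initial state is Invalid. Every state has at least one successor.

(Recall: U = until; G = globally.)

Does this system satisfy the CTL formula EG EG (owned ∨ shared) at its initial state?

Satisfied

States satisfying EG (owned ∨ shared): {Invalid, Shared, Modified, Exclusive}.
States satisfying EG EG (owned ∨ shared): {Invalid, Shared, Modified, Exclusive}.
Invalid ∈ Sat(EG EG (owned ∨ shared)).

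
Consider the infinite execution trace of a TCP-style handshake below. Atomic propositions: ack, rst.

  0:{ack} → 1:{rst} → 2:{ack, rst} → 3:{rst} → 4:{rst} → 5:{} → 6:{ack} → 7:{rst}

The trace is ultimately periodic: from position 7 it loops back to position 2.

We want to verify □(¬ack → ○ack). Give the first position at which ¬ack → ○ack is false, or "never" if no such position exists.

3

Check ¬ack → ○ack at each position in order: 0 ✓, 1 ✓, 2 ✓.
At position 3 the labels are {rst} and the next position 4 has {rst}, so ¬ack → ○ack is false there. This is the first violation.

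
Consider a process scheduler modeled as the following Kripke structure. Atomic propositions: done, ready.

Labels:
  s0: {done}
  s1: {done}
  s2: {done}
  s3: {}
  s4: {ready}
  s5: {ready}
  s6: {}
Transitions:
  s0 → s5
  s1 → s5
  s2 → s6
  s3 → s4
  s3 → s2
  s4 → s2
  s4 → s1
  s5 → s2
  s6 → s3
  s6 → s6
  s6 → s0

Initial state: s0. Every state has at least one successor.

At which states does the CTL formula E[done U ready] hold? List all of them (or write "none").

{s0, s1, s4, s5}

States satisfying done: {s0, s1, s2}.
States satisfying ready: {s4, s5}.
States satisfying E[done U ready]: {s0, s1, s4, s5}.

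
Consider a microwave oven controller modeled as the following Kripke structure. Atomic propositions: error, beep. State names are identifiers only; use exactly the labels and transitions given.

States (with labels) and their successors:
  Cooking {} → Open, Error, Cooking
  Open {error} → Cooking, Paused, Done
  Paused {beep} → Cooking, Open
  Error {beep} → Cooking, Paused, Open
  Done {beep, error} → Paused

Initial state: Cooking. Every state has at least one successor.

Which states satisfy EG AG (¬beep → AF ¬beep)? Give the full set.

States satisfying AG (¬beep → AF ¬beep): {Cooking, Open, Paused, Error, Done}.
States satisfying EG AG (¬beep → AF ¬beep): {Cooking, Open, Paused, Error, Done}.

{Cooking, Open, Paused, Error, Done}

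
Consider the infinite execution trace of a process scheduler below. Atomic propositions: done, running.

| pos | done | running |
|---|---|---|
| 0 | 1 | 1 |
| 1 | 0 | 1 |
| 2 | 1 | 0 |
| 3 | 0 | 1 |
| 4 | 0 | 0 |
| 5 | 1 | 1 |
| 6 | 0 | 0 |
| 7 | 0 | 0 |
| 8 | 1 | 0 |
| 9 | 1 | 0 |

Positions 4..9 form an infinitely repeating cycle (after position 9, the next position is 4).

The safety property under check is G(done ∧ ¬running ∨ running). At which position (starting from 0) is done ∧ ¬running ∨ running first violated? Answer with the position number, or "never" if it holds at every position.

Check done ∧ ¬running ∨ running at each position in order: 0 ✓, 1 ✓, 2 ✓, 3 ✓.
At position 4 the labels are {}, so done ∧ ¬running ∨ running is false there. This is the first violation.

4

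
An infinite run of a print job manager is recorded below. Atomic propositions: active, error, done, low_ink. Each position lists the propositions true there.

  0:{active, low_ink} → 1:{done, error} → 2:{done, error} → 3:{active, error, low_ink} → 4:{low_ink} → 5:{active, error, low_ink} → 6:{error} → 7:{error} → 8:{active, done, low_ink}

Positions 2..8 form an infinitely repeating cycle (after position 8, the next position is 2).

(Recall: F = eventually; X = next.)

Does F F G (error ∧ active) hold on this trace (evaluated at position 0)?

F G (error ∧ active) is false at every position 0..8, so it never becomes true and F F G (error ∧ active) fails.

No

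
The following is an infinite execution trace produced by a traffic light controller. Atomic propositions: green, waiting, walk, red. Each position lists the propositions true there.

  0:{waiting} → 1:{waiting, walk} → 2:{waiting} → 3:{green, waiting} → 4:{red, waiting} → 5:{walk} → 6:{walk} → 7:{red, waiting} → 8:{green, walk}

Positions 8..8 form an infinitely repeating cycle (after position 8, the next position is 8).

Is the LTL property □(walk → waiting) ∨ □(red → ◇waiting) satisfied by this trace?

walk → waiting must hold at every position from 0 onward. It fails at position 5, so □(walk → waiting) is false.
Positions where walk holds: 1, 5, 6, 8.
Check waiting at each: 1→ok, 5→fails, 6→fails, 8→fails.
red → ◇waiting holds at every position 0..8, and those are all positions ever visited, so □(red → ◇waiting) holds.
Positions where red holds: 4, 7.
Check ◇waiting at each: 4→ok, 7→ok.
At position 0: □(walk → waiting) is false; □(red → ◇waiting) is true; so □(walk → waiting) ∨ □(red → ◇waiting) is true.

Holds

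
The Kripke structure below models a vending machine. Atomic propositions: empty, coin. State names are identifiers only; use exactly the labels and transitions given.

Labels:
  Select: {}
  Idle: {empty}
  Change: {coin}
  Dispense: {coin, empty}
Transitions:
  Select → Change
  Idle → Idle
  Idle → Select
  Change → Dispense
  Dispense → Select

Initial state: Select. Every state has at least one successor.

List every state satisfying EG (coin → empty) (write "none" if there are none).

{Idle}

States satisfying coin → empty: {Select, Idle, Dispense}.
States satisfying EG (coin → empty): {Idle}.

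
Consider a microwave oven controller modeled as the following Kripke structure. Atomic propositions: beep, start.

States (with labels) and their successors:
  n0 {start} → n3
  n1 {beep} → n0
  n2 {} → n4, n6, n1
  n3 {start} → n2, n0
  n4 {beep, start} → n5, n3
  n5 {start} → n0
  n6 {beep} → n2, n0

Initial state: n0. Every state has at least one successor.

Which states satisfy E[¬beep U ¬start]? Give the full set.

{n0, n1, n2, n3, n5, n6}

States satisfying ¬beep: {n0, n2, n3, n5}.
States satisfying ¬start: {n1, n2, n6}.
States satisfying E[¬beep U ¬start]: {n0, n1, n2, n3, n5, n6}.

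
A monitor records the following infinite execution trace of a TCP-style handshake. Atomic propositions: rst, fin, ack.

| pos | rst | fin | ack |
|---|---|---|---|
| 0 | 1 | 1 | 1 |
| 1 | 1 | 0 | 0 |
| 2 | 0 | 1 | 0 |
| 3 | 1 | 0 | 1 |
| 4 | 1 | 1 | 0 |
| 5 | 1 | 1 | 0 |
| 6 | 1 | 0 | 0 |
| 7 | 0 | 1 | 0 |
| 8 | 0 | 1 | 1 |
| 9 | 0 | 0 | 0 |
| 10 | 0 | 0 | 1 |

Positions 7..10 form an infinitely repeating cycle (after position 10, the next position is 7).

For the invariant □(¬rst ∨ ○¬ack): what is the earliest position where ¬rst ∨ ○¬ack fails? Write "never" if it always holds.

never

¬rst ∨ ○¬ack holds at every position 0..10, and those are all the positions the trace ever visits, so the invariant □(¬rst ∨ ○¬ack) is never violated.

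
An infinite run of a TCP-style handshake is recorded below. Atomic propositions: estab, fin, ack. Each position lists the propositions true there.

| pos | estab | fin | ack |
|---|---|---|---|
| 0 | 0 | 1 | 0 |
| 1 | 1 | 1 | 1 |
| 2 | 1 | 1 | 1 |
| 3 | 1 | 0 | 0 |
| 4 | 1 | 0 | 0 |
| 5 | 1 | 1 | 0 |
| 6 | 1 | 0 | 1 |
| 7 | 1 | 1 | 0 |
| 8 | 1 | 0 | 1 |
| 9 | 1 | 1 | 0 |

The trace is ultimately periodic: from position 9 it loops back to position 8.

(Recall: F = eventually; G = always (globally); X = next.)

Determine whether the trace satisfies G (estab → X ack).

Violated

estab → X ack must hold at every position from 0 onward. It fails at position 2, so G (estab → X ack) is false.
Positions where estab holds: 1, 2, 3, 4, 5, 6, 7, 8, 9.
Check X ack at each: 1→ok, 2→fails, 3→fails, 4→fails, 5→ok, 6→fails, 7→ok, 8→fails, 9→ok.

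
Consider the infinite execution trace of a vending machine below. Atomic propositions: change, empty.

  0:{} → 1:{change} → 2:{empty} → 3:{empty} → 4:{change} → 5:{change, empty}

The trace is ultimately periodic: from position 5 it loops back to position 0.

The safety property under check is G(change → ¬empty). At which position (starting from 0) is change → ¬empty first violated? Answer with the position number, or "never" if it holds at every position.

Check change → ¬empty at each position in order: 0 ✓, 1 ✓, 2 ✓, 3 ✓, 4 ✓.
At position 5 the labels are {change, empty}, so change → ¬empty is false there. This is the first violation.

5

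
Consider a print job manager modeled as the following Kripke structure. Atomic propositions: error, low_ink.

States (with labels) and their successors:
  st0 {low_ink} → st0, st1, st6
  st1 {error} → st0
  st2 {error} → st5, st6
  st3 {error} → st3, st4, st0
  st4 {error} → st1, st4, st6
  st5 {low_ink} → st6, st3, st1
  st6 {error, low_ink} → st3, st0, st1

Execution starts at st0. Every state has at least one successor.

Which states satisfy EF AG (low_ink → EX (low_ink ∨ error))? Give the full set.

{st0, st1, st2, st3, st4, st5, st6}

States satisfying AG (low_ink → EX (low_ink ∨ error)): {st0, st1, st2, st3, st4, st5, st6}.
States satisfying EF AG (low_ink → EX (low_ink ∨ error)): {st0, st1, st2, st3, st4, st5, st6}.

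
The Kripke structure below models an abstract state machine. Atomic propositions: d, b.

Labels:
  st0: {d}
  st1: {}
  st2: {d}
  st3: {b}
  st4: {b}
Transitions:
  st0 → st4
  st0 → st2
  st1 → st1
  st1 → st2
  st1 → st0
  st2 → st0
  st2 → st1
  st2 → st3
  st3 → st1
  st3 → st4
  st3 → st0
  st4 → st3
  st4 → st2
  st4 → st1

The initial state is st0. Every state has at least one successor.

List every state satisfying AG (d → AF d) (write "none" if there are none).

{st0, st1, st2, st3, st4}

States satisfying d → AF d: {st0, st1, st2, st3, st4}.
States satisfying AG (d → AF d): {st0, st1, st2, st3, st4}.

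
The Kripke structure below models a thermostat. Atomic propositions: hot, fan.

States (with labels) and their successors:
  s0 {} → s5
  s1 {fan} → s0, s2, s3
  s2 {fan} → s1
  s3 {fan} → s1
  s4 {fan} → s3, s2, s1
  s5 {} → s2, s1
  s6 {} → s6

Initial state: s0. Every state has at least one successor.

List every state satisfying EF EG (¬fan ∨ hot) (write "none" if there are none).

{s6}

States satisfying EG (¬fan ∨ hot): {s6}.
States satisfying EF EG (¬fan ∨ hot): {s6}.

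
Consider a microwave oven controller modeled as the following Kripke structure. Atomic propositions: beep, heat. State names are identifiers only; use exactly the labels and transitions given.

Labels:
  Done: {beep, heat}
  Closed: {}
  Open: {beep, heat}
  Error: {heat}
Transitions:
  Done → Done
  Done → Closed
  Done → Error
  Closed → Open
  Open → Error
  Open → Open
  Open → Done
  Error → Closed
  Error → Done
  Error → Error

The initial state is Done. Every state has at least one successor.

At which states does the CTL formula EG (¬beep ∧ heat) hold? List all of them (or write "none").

States satisfying ¬beep ∧ heat: {Error}.
States satisfying EG (¬beep ∧ heat): {Error}.

{Error}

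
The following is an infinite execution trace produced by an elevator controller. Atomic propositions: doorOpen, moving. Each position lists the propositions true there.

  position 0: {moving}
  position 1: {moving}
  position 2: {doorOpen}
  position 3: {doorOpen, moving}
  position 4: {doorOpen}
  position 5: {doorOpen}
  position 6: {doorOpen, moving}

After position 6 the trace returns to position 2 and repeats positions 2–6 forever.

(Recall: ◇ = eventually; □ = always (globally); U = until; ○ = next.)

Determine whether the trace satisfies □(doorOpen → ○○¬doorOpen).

Does not hold

doorOpen → ○○¬doorOpen must hold at every position from 0 onward. It fails at position 2, so □(doorOpen → ○○¬doorOpen) is false.
Positions where doorOpen holds: 2, 3, 4, 5, 6.
Check ○○¬doorOpen at each: 2→fails, 3→fails, 4→fails, 5→fails, 6→fails.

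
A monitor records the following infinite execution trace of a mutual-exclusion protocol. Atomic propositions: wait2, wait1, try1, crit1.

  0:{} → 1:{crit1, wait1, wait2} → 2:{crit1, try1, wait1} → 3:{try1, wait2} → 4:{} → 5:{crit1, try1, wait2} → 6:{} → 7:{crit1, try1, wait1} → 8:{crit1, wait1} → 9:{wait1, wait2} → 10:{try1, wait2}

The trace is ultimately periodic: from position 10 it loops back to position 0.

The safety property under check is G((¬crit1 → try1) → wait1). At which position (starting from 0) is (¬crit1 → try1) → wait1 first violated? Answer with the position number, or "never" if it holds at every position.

3

Check (¬crit1 → try1) → wait1 at each position in order: 0 ✓, 1 ✓, 2 ✓.
At position 3 the labels are {try1, wait2}, so (¬crit1 → try1) → wait1 is false there. This is the first violation.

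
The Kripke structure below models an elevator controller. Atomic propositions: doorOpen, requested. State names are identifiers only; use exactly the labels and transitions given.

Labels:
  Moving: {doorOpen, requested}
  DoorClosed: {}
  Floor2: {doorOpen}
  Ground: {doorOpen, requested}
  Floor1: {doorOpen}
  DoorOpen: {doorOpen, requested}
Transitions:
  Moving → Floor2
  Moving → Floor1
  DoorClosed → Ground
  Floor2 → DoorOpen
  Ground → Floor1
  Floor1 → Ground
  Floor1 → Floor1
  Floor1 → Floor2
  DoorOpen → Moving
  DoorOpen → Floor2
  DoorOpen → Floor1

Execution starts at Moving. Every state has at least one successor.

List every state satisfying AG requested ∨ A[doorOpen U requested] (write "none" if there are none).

{Moving, Floor2, Ground, DoorOpen}

States satisfying requested: {Moving, Ground, DoorOpen}.
States satisfying AG requested: ∅.
States satisfying doorOpen: {Moving, Floor2, Ground, Floor1, DoorOpen}.
States satisfying A[doorOpen U requested]: {Moving, Floor2, Ground, DoorOpen}.
States satisfying AG requested ∨ A[doorOpen U requested]: {Moving, Floor2, Ground, DoorOpen}.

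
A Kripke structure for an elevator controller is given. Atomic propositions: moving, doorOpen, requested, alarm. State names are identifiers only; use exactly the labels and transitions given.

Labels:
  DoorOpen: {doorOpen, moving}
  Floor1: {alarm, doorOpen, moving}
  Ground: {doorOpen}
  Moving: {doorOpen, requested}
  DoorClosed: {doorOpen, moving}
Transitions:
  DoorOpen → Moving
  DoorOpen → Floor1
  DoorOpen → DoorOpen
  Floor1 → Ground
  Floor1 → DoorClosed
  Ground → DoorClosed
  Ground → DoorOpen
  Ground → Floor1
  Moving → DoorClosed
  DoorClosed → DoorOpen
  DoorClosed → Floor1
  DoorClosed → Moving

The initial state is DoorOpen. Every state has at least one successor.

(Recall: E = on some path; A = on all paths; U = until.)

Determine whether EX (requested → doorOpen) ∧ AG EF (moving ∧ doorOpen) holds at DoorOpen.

Holds

States satisfying requested → doorOpen: {DoorOpen, Floor1, Ground, Moving, DoorClosed}.
States satisfying EX (requested → doorOpen): {DoorOpen, Floor1, Ground, Moving, DoorClosed}.
States satisfying EF (moving ∧ doorOpen): {DoorOpen, Floor1, Ground, Moving, DoorClosed}.
States satisfying AG EF (moving ∧ doorOpen): {DoorOpen, Floor1, Ground, Moving, DoorClosed}.
States satisfying EX (requested → doorOpen) ∧ AG EF (moving ∧ doorOpen): {DoorOpen, Floor1, Ground, Moving, DoorClosed}.
DoorOpen ∈ Sat(EX (requested → doorOpen) ∧ AG EF (moving ∧ doorOpen)).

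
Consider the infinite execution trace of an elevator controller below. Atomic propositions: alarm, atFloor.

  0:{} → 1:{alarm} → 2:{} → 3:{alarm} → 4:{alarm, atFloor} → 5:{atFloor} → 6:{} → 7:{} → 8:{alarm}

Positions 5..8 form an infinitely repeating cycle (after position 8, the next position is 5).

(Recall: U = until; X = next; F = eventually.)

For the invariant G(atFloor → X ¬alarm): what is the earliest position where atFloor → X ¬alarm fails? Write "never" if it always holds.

atFloor → X ¬alarm holds at every position 0..8, and those are all the positions the trace ever visits, so the invariant G(atFloor → X ¬alarm) is never violated.

never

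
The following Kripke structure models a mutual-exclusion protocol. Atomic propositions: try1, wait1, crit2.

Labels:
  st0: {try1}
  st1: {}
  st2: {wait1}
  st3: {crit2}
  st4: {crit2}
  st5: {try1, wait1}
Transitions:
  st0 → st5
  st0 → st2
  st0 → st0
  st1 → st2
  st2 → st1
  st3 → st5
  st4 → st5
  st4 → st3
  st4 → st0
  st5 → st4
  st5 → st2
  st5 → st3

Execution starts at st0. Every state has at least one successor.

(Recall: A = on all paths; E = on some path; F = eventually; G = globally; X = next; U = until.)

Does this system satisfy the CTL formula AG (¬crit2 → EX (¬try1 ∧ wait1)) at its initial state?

States satisfying ¬crit2 → EX (¬try1 ∧ wait1): {st0, st1, st3, st4, st5}.
States satisfying AG (¬crit2 → EX (¬try1 ∧ wait1)): ∅.
st2 is reachable from st0 and violates ¬crit2 → EX (¬try1 ∧ wait1), so AG fails at st0.
st0 ∉ Sat(AG (¬crit2 → EX (¬try1 ∧ wait1))).

Does not hold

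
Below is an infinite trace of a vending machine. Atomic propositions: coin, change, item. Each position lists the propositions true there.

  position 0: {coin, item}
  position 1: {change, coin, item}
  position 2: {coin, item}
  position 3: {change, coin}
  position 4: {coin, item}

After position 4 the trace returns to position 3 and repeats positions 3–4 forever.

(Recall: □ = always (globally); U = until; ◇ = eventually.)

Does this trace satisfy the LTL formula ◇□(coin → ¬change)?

Does not hold

□(coin → ¬change) is false at every position 0..4, so it never becomes true and ◇□(coin → ¬change) fails.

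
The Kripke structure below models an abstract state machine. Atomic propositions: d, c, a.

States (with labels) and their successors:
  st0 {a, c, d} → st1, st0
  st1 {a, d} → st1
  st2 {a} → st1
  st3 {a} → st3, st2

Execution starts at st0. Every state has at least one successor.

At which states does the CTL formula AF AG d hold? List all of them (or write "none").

{st0, st1, st2}

States satisfying AG d: {st0, st1}.
States satisfying AF AG d: {st0, st1, st2}.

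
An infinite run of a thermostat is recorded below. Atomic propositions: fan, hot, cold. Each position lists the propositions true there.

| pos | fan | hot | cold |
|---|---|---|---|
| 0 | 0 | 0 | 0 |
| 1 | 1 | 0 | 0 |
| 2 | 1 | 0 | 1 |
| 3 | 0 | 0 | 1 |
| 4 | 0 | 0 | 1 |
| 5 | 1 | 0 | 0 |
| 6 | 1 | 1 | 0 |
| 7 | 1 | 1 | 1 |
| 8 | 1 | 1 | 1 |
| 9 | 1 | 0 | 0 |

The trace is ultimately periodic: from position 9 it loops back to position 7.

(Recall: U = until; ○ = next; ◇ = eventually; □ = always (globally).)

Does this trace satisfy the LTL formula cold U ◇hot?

Yes

Walking from position 0: ◇hot first holds at position 0, and cold holds at every earlier position along the way, so cold U ◇hot holds.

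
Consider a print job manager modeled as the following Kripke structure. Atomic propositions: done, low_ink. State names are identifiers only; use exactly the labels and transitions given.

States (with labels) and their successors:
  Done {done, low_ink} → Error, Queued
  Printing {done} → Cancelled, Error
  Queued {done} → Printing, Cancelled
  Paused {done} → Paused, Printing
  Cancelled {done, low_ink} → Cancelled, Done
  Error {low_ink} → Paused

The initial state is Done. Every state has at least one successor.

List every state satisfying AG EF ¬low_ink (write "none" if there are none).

{Done, Printing, Queued, Paused, Cancelled, Error}

States satisfying EF ¬low_ink: {Done, Printing, Queued, Paused, Cancelled, Error}.
States satisfying AG EF ¬low_ink: {Done, Printing, Queued, Paused, Cancelled, Error}.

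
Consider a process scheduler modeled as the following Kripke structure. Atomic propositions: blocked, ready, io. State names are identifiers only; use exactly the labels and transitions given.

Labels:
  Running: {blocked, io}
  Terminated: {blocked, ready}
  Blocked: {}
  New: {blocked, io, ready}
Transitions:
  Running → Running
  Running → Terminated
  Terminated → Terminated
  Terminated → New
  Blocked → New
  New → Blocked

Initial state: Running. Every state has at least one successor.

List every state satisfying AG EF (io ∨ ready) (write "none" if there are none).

States satisfying EF (io ∨ ready): {Running, Terminated, Blocked, New}.
States satisfying AG EF (io ∨ ready): {Running, Terminated, Blocked, New}.

{Running, Terminated, Blocked, New}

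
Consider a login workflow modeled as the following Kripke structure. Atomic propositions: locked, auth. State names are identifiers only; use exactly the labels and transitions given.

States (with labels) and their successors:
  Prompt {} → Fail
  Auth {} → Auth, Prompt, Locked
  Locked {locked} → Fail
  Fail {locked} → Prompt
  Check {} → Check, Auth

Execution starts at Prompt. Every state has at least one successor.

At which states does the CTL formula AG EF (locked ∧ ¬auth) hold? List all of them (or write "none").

{Prompt, Auth, Locked, Fail, Check}

States satisfying EF (locked ∧ ¬auth): {Prompt, Auth, Locked, Fail, Check}.
States satisfying AG EF (locked ∧ ¬auth): {Prompt, Auth, Locked, Fail, Check}.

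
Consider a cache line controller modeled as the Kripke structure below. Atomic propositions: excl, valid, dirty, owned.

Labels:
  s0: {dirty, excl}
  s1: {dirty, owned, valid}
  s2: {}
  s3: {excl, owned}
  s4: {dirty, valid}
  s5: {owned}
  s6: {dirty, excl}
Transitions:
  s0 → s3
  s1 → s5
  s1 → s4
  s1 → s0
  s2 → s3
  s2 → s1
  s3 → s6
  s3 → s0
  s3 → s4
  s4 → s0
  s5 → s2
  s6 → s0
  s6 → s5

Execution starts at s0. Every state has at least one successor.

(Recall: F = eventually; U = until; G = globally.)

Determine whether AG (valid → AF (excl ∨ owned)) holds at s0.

Holds

States satisfying valid → AF (excl ∨ owned): {s0, s1, s2, s3, s4, s5, s6}.
States satisfying AG (valid → AF (excl ∨ owned)): {s0, s1, s2, s3, s4, s5, s6}.
Every state reachable from s0 satisfies valid → AF (excl ∨ owned).
s0 ∈ Sat(AG (valid → AF (excl ∨ owned))).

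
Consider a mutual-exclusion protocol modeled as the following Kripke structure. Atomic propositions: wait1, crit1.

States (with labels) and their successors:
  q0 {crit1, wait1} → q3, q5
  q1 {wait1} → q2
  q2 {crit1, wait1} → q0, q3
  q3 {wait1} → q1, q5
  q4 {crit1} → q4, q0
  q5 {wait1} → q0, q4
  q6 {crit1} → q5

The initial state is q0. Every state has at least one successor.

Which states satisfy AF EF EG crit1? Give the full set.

{q0, q1, q2, q3, q4, q5, q6}

States satisfying EF EG crit1: {q0, q1, q2, q3, q4, q5, q6}.
States satisfying AF EF EG crit1: {q0, q1, q2, q3, q4, q5, q6}.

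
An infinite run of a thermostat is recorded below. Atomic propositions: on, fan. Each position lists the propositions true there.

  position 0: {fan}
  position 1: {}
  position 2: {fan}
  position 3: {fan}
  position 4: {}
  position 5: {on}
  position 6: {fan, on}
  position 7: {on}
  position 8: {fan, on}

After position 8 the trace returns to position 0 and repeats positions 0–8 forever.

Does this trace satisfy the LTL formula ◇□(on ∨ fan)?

□(on ∨ fan) is false at every position 0..8, so it never becomes true and ◇□(on ∨ fan) fails.

No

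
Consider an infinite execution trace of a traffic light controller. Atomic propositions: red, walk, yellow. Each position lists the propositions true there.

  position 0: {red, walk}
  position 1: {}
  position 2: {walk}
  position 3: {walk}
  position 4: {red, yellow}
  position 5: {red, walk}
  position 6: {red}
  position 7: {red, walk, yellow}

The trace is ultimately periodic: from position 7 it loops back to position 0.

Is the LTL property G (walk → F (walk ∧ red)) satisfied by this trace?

walk → F (walk ∧ red) holds at every position 0..7, and those are all positions ever visited, so G (walk → F (walk ∧ red)) holds.
Positions where walk holds: 0, 2, 3, 5, 7.
Check F (walk ∧ red) at each: 0→ok, 2→ok, 3→ok, 5→ok, 7→ok.

Holds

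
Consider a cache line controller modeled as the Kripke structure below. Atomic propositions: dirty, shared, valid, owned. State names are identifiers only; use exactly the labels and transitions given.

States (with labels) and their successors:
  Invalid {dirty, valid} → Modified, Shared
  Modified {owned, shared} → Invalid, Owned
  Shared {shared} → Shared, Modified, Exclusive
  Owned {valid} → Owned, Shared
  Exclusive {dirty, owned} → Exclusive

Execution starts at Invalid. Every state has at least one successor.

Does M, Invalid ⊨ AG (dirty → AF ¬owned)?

Violated

States satisfying dirty → AF ¬owned: {Invalid, Modified, Shared, Owned}.
States satisfying AG (dirty → AF ¬owned): ∅.
Exclusive is reachable from Invalid and violates dirty → AF ¬owned, so AG fails at Invalid.
Invalid ∉ Sat(AG (dirty → AF ¬owned)).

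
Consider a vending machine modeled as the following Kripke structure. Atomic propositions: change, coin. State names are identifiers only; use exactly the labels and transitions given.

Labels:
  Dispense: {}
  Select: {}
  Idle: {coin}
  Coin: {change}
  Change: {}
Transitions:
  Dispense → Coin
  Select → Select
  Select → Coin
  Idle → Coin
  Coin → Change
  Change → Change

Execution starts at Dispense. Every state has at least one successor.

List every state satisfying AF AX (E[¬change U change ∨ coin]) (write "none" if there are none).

{Dispense, Select, Idle}

States satisfying AX (E[¬change U change ∨ coin]): {Dispense, Select, Idle}.
States satisfying AF AX (E[¬change U change ∨ coin]): {Dispense, Select, Idle}.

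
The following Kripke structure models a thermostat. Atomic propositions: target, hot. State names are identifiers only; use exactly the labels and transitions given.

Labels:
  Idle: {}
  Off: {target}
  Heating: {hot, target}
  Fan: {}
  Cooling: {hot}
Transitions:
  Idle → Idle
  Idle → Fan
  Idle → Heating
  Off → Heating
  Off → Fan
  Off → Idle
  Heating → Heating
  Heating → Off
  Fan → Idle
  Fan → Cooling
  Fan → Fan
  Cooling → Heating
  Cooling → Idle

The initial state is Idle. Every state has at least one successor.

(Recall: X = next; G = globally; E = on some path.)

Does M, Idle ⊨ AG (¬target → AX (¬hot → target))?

No

States satisfying ¬target → AX (¬hot → target): {Off, Heating}.
States satisfying AG (¬target → AX (¬hot → target)): ∅.
Cooling is reachable from Idle and violates ¬target → AX (¬hot → target), so AG fails at Idle.
Idle ∉ Sat(AG (¬target → AX (¬hot → target))).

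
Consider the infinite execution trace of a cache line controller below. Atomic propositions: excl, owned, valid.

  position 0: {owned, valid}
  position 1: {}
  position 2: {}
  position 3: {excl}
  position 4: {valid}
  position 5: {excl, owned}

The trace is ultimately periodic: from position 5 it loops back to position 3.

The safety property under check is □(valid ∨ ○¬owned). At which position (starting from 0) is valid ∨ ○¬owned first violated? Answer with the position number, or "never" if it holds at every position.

valid ∨ ○¬owned holds at every position 0..5, and those are all the positions the trace ever visits, so the invariant □(valid ∨ ○¬owned) is never violated.

never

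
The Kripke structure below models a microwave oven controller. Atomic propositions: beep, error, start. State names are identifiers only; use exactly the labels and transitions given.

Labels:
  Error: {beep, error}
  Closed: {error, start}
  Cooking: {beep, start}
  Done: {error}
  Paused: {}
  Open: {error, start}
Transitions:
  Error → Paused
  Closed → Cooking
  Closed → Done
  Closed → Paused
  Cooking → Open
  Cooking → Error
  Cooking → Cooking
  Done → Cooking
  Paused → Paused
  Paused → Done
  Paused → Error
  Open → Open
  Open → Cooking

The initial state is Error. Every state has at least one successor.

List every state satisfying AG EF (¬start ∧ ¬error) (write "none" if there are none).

{Error, Closed, Cooking, Done, Paused, Open}

States satisfying EF (¬start ∧ ¬error): {Error, Closed, Cooking, Done, Paused, Open}.
States satisfying AG EF (¬start ∧ ¬error): {Error, Closed, Cooking, Done, Paused, Open}.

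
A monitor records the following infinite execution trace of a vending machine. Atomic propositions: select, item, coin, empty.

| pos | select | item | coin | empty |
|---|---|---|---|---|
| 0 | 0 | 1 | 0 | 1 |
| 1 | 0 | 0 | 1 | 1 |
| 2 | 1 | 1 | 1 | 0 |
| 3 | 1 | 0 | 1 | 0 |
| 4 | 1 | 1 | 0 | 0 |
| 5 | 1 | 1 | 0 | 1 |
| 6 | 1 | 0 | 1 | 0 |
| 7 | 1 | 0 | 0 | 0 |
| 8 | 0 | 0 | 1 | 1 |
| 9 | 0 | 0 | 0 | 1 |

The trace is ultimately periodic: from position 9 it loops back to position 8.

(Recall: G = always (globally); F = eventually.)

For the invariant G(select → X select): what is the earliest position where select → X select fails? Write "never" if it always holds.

7

Check select → X select at each position in order: 0 ✓, 1 ✓, 2 ✓, 3 ✓, 4 ✓, 5 ✓, 6 ✓.
At position 7 the labels are {select} and the next position 8 has {coin, empty}, so select → X select is false there. This is the first violation.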